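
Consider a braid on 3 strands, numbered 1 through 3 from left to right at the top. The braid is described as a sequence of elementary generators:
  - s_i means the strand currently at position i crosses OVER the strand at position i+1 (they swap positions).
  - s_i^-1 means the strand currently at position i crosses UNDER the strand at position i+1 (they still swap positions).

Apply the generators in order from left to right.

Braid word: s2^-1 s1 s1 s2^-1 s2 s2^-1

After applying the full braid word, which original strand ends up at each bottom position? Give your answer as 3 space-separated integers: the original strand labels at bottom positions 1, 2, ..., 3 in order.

Answer: 1 2 3

Derivation:
Gen 1 (s2^-1): strand 2 crosses under strand 3. Perm now: [1 3 2]
Gen 2 (s1): strand 1 crosses over strand 3. Perm now: [3 1 2]
Gen 3 (s1): strand 3 crosses over strand 1. Perm now: [1 3 2]
Gen 4 (s2^-1): strand 3 crosses under strand 2. Perm now: [1 2 3]
Gen 5 (s2): strand 2 crosses over strand 3. Perm now: [1 3 2]
Gen 6 (s2^-1): strand 3 crosses under strand 2. Perm now: [1 2 3]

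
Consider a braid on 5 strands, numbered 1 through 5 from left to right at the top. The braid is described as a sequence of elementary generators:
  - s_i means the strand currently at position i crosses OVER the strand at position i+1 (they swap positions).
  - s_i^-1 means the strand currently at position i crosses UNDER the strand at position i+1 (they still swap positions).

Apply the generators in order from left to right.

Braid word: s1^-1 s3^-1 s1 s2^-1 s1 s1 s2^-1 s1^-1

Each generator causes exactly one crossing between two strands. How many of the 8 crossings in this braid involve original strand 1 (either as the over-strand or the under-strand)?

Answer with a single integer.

Answer: 5

Derivation:
Gen 1: crossing 1x2. Involves strand 1? yes. Count so far: 1
Gen 2: crossing 3x4. Involves strand 1? no. Count so far: 1
Gen 3: crossing 2x1. Involves strand 1? yes. Count so far: 2
Gen 4: crossing 2x4. Involves strand 1? no. Count so far: 2
Gen 5: crossing 1x4. Involves strand 1? yes. Count so far: 3
Gen 6: crossing 4x1. Involves strand 1? yes. Count so far: 4
Gen 7: crossing 4x2. Involves strand 1? no. Count so far: 4
Gen 8: crossing 1x2. Involves strand 1? yes. Count so far: 5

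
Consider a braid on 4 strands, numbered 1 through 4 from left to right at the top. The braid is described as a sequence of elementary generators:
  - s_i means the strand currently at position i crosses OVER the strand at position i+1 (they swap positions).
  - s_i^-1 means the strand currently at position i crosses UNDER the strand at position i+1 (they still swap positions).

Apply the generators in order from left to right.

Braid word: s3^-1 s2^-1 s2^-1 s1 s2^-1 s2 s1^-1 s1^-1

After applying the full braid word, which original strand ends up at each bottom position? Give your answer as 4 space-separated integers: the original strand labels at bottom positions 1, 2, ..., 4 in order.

Gen 1 (s3^-1): strand 3 crosses under strand 4. Perm now: [1 2 4 3]
Gen 2 (s2^-1): strand 2 crosses under strand 4. Perm now: [1 4 2 3]
Gen 3 (s2^-1): strand 4 crosses under strand 2. Perm now: [1 2 4 3]
Gen 4 (s1): strand 1 crosses over strand 2. Perm now: [2 1 4 3]
Gen 5 (s2^-1): strand 1 crosses under strand 4. Perm now: [2 4 1 3]
Gen 6 (s2): strand 4 crosses over strand 1. Perm now: [2 1 4 3]
Gen 7 (s1^-1): strand 2 crosses under strand 1. Perm now: [1 2 4 3]
Gen 8 (s1^-1): strand 1 crosses under strand 2. Perm now: [2 1 4 3]

Answer: 2 1 4 3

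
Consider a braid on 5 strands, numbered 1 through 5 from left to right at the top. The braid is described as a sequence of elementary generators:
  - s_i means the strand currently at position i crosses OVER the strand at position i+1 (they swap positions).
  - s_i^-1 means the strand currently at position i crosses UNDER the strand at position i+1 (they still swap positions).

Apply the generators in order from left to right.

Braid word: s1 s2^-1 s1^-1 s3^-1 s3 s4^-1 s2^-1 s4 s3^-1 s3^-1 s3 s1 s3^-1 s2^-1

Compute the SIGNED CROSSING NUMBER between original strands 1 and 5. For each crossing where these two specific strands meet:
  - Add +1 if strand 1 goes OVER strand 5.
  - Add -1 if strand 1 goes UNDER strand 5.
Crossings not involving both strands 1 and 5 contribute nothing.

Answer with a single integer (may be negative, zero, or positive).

Gen 1: crossing 1x2. Both 1&5? no. Sum: 0
Gen 2: crossing 1x3. Both 1&5? no. Sum: 0
Gen 3: crossing 2x3. Both 1&5? no. Sum: 0
Gen 4: crossing 1x4. Both 1&5? no. Sum: 0
Gen 5: crossing 4x1. Both 1&5? no. Sum: 0
Gen 6: crossing 4x5. Both 1&5? no. Sum: 0
Gen 7: crossing 2x1. Both 1&5? no. Sum: 0
Gen 8: crossing 5x4. Both 1&5? no. Sum: 0
Gen 9: crossing 2x4. Both 1&5? no. Sum: 0
Gen 10: crossing 4x2. Both 1&5? no. Sum: 0
Gen 11: crossing 2x4. Both 1&5? no. Sum: 0
Gen 12: crossing 3x1. Both 1&5? no. Sum: 0
Gen 13: crossing 4x2. Both 1&5? no. Sum: 0
Gen 14: crossing 3x2. Both 1&5? no. Sum: 0

Answer: 0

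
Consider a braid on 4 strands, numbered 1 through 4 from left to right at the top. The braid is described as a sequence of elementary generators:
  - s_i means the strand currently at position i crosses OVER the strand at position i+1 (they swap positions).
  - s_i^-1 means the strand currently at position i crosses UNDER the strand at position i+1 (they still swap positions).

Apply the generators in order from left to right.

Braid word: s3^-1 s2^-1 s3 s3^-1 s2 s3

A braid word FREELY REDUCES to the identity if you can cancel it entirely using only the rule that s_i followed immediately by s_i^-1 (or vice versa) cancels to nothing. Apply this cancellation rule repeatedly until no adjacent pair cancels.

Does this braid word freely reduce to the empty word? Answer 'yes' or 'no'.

Gen 1 (s3^-1): push. Stack: [s3^-1]
Gen 2 (s2^-1): push. Stack: [s3^-1 s2^-1]
Gen 3 (s3): push. Stack: [s3^-1 s2^-1 s3]
Gen 4 (s3^-1): cancels prior s3. Stack: [s3^-1 s2^-1]
Gen 5 (s2): cancels prior s2^-1. Stack: [s3^-1]
Gen 6 (s3): cancels prior s3^-1. Stack: []
Reduced word: (empty)

Answer: yes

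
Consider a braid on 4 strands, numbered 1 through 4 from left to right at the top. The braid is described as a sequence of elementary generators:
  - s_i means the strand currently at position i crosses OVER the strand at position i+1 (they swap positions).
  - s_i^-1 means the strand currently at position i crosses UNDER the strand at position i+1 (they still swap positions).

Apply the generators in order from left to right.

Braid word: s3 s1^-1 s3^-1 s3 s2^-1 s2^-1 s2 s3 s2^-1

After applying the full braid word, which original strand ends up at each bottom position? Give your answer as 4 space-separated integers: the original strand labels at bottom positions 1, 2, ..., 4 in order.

Gen 1 (s3): strand 3 crosses over strand 4. Perm now: [1 2 4 3]
Gen 2 (s1^-1): strand 1 crosses under strand 2. Perm now: [2 1 4 3]
Gen 3 (s3^-1): strand 4 crosses under strand 3. Perm now: [2 1 3 4]
Gen 4 (s3): strand 3 crosses over strand 4. Perm now: [2 1 4 3]
Gen 5 (s2^-1): strand 1 crosses under strand 4. Perm now: [2 4 1 3]
Gen 6 (s2^-1): strand 4 crosses under strand 1. Perm now: [2 1 4 3]
Gen 7 (s2): strand 1 crosses over strand 4. Perm now: [2 4 1 3]
Gen 8 (s3): strand 1 crosses over strand 3. Perm now: [2 4 3 1]
Gen 9 (s2^-1): strand 4 crosses under strand 3. Perm now: [2 3 4 1]

Answer: 2 3 4 1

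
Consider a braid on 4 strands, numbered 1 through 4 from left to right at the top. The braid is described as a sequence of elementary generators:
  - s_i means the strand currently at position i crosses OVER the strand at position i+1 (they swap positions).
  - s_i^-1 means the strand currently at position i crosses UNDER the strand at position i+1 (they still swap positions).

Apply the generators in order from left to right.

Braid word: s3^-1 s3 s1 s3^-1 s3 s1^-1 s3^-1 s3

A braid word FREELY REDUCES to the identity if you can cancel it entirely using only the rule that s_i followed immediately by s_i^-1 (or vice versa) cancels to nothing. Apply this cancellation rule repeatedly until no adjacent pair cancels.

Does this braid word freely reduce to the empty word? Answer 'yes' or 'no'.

Gen 1 (s3^-1): push. Stack: [s3^-1]
Gen 2 (s3): cancels prior s3^-1. Stack: []
Gen 3 (s1): push. Stack: [s1]
Gen 4 (s3^-1): push. Stack: [s1 s3^-1]
Gen 5 (s3): cancels prior s3^-1. Stack: [s1]
Gen 6 (s1^-1): cancels prior s1. Stack: []
Gen 7 (s3^-1): push. Stack: [s3^-1]
Gen 8 (s3): cancels prior s3^-1. Stack: []
Reduced word: (empty)

Answer: yes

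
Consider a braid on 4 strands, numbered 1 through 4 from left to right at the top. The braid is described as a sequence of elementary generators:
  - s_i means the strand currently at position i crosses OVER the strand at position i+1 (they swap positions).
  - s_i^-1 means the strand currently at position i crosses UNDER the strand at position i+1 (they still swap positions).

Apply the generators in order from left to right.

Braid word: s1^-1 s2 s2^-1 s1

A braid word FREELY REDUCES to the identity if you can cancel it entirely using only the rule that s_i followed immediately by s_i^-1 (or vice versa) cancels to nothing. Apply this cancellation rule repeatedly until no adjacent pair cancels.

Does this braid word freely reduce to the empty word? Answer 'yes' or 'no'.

Answer: yes

Derivation:
Gen 1 (s1^-1): push. Stack: [s1^-1]
Gen 2 (s2): push. Stack: [s1^-1 s2]
Gen 3 (s2^-1): cancels prior s2. Stack: [s1^-1]
Gen 4 (s1): cancels prior s1^-1. Stack: []
Reduced word: (empty)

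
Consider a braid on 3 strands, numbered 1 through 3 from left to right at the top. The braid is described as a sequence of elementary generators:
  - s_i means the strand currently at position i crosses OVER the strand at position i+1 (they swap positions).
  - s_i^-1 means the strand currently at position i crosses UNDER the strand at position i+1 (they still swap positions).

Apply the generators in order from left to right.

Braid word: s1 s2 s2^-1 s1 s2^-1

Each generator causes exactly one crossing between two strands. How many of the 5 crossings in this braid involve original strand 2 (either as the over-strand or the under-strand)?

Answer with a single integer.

Gen 1: crossing 1x2. Involves strand 2? yes. Count so far: 1
Gen 2: crossing 1x3. Involves strand 2? no. Count so far: 1
Gen 3: crossing 3x1. Involves strand 2? no. Count so far: 1
Gen 4: crossing 2x1. Involves strand 2? yes. Count so far: 2
Gen 5: crossing 2x3. Involves strand 2? yes. Count so far: 3

Answer: 3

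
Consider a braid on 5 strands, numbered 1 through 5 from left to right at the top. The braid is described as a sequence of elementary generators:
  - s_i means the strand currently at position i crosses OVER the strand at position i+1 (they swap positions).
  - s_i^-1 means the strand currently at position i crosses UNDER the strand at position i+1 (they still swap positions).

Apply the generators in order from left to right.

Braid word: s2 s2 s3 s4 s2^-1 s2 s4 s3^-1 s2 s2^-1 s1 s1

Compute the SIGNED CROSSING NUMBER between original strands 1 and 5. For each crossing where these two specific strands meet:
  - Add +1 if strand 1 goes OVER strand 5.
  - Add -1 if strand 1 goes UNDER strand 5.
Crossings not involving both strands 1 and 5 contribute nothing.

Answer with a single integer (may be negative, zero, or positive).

Answer: 0

Derivation:
Gen 1: crossing 2x3. Both 1&5? no. Sum: 0
Gen 2: crossing 3x2. Both 1&5? no. Sum: 0
Gen 3: crossing 3x4. Both 1&5? no. Sum: 0
Gen 4: crossing 3x5. Both 1&5? no. Sum: 0
Gen 5: crossing 2x4. Both 1&5? no. Sum: 0
Gen 6: crossing 4x2. Both 1&5? no. Sum: 0
Gen 7: crossing 5x3. Both 1&5? no. Sum: 0
Gen 8: crossing 4x3. Both 1&5? no. Sum: 0
Gen 9: crossing 2x3. Both 1&5? no. Sum: 0
Gen 10: crossing 3x2. Both 1&5? no. Sum: 0
Gen 11: crossing 1x2. Both 1&5? no. Sum: 0
Gen 12: crossing 2x1. Both 1&5? no. Sum: 0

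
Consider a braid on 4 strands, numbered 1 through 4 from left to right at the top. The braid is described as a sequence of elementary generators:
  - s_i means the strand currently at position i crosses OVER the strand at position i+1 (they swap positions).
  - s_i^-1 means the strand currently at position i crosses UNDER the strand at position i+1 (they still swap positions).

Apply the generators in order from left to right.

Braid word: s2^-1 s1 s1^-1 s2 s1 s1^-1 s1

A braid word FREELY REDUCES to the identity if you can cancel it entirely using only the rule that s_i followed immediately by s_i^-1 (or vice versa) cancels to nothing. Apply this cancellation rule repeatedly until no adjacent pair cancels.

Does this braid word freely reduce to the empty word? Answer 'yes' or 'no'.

Gen 1 (s2^-1): push. Stack: [s2^-1]
Gen 2 (s1): push. Stack: [s2^-1 s1]
Gen 3 (s1^-1): cancels prior s1. Stack: [s2^-1]
Gen 4 (s2): cancels prior s2^-1. Stack: []
Gen 5 (s1): push. Stack: [s1]
Gen 6 (s1^-1): cancels prior s1. Stack: []
Gen 7 (s1): push. Stack: [s1]
Reduced word: s1

Answer: no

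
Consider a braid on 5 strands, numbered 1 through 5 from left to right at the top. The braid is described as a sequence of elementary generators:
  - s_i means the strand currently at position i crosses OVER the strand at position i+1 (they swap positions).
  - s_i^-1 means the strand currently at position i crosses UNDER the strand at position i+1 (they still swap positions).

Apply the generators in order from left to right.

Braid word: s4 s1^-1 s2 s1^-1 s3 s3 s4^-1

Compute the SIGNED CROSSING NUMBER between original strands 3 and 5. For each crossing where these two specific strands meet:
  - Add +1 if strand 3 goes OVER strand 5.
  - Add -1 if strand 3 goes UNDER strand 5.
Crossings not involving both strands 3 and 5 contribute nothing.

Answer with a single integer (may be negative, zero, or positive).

Answer: 0

Derivation:
Gen 1: crossing 4x5. Both 3&5? no. Sum: 0
Gen 2: crossing 1x2. Both 3&5? no. Sum: 0
Gen 3: crossing 1x3. Both 3&5? no. Sum: 0
Gen 4: crossing 2x3. Both 3&5? no. Sum: 0
Gen 5: crossing 1x5. Both 3&5? no. Sum: 0
Gen 6: crossing 5x1. Both 3&5? no. Sum: 0
Gen 7: crossing 5x4. Both 3&5? no. Sum: 0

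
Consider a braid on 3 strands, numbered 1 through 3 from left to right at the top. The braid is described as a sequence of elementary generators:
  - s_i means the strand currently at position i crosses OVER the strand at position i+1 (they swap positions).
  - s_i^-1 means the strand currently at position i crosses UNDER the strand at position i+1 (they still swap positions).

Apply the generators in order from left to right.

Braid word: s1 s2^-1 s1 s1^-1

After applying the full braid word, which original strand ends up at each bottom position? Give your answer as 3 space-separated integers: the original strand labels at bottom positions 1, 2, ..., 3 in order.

Gen 1 (s1): strand 1 crosses over strand 2. Perm now: [2 1 3]
Gen 2 (s2^-1): strand 1 crosses under strand 3. Perm now: [2 3 1]
Gen 3 (s1): strand 2 crosses over strand 3. Perm now: [3 2 1]
Gen 4 (s1^-1): strand 3 crosses under strand 2. Perm now: [2 3 1]

Answer: 2 3 1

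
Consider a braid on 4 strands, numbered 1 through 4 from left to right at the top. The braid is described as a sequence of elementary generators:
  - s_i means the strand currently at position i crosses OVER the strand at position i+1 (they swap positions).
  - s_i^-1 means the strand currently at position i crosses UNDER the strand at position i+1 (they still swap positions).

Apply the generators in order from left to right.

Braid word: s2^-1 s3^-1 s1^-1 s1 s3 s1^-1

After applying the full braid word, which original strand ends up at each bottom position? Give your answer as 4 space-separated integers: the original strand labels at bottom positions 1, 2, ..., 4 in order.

Answer: 3 1 2 4

Derivation:
Gen 1 (s2^-1): strand 2 crosses under strand 3. Perm now: [1 3 2 4]
Gen 2 (s3^-1): strand 2 crosses under strand 4. Perm now: [1 3 4 2]
Gen 3 (s1^-1): strand 1 crosses under strand 3. Perm now: [3 1 4 2]
Gen 4 (s1): strand 3 crosses over strand 1. Perm now: [1 3 4 2]
Gen 5 (s3): strand 4 crosses over strand 2. Perm now: [1 3 2 4]
Gen 6 (s1^-1): strand 1 crosses under strand 3. Perm now: [3 1 2 4]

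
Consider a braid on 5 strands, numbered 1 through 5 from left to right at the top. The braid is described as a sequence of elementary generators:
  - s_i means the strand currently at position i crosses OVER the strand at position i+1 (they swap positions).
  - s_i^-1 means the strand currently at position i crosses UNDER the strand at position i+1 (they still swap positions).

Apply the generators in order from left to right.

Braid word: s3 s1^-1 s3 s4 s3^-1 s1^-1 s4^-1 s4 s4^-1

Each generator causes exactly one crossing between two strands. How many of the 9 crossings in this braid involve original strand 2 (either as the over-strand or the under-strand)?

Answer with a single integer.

Gen 1: crossing 3x4. Involves strand 2? no. Count so far: 0
Gen 2: crossing 1x2. Involves strand 2? yes. Count so far: 1
Gen 3: crossing 4x3. Involves strand 2? no. Count so far: 1
Gen 4: crossing 4x5. Involves strand 2? no. Count so far: 1
Gen 5: crossing 3x5. Involves strand 2? no. Count so far: 1
Gen 6: crossing 2x1. Involves strand 2? yes. Count so far: 2
Gen 7: crossing 3x4. Involves strand 2? no. Count so far: 2
Gen 8: crossing 4x3. Involves strand 2? no. Count so far: 2
Gen 9: crossing 3x4. Involves strand 2? no. Count so far: 2

Answer: 2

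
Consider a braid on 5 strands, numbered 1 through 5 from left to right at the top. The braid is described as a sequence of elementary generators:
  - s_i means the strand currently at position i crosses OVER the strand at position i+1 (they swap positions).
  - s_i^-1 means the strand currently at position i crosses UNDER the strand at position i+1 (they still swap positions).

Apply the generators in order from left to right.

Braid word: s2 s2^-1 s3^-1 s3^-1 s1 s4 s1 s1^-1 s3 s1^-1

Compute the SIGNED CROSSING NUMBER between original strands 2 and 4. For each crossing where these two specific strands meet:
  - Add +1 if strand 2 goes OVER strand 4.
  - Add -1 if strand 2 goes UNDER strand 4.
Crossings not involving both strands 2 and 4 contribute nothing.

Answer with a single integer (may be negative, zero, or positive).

Gen 1: crossing 2x3. Both 2&4? no. Sum: 0
Gen 2: crossing 3x2. Both 2&4? no. Sum: 0
Gen 3: crossing 3x4. Both 2&4? no. Sum: 0
Gen 4: crossing 4x3. Both 2&4? no. Sum: 0
Gen 5: crossing 1x2. Both 2&4? no. Sum: 0
Gen 6: crossing 4x5. Both 2&4? no. Sum: 0
Gen 7: crossing 2x1. Both 2&4? no. Sum: 0
Gen 8: crossing 1x2. Both 2&4? no. Sum: 0
Gen 9: crossing 3x5. Both 2&4? no. Sum: 0
Gen 10: crossing 2x1. Both 2&4? no. Sum: 0

Answer: 0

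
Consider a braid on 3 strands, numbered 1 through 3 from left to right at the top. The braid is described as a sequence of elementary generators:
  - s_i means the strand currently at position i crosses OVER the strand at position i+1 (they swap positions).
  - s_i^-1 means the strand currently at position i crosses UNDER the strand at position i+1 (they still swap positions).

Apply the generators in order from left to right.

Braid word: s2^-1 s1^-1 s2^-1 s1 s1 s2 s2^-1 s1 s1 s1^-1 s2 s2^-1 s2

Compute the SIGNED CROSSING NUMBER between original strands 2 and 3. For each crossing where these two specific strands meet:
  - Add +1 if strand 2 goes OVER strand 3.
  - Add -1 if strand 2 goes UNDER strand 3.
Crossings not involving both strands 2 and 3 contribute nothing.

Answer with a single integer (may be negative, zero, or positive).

Answer: 0

Derivation:
Gen 1: 2 under 3. Both 2&3? yes. Contrib: -1. Sum: -1
Gen 2: crossing 1x3. Both 2&3? no. Sum: -1
Gen 3: crossing 1x2. Both 2&3? no. Sum: -1
Gen 4: 3 over 2. Both 2&3? yes. Contrib: -1. Sum: -2
Gen 5: 2 over 3. Both 2&3? yes. Contrib: +1. Sum: -1
Gen 6: crossing 2x1. Both 2&3? no. Sum: -1
Gen 7: crossing 1x2. Both 2&3? no. Sum: -1
Gen 8: 3 over 2. Both 2&3? yes. Contrib: -1. Sum: -2
Gen 9: 2 over 3. Both 2&3? yes. Contrib: +1. Sum: -1
Gen 10: 3 under 2. Both 2&3? yes. Contrib: +1. Sum: 0
Gen 11: crossing 3x1. Both 2&3? no. Sum: 0
Gen 12: crossing 1x3. Both 2&3? no. Sum: 0
Gen 13: crossing 3x1. Both 2&3? no. Sum: 0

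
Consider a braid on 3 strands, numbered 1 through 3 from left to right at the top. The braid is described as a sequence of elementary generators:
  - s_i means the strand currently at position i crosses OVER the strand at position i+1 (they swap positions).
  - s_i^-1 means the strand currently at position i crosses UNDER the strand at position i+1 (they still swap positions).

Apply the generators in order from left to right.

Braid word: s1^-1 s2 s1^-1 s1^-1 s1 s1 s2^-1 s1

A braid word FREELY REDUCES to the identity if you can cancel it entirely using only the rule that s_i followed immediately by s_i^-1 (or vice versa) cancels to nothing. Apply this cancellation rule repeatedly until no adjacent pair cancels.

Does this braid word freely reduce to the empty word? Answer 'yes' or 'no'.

Gen 1 (s1^-1): push. Stack: [s1^-1]
Gen 2 (s2): push. Stack: [s1^-1 s2]
Gen 3 (s1^-1): push. Stack: [s1^-1 s2 s1^-1]
Gen 4 (s1^-1): push. Stack: [s1^-1 s2 s1^-1 s1^-1]
Gen 5 (s1): cancels prior s1^-1. Stack: [s1^-1 s2 s1^-1]
Gen 6 (s1): cancels prior s1^-1. Stack: [s1^-1 s2]
Gen 7 (s2^-1): cancels prior s2. Stack: [s1^-1]
Gen 8 (s1): cancels prior s1^-1. Stack: []
Reduced word: (empty)

Answer: yes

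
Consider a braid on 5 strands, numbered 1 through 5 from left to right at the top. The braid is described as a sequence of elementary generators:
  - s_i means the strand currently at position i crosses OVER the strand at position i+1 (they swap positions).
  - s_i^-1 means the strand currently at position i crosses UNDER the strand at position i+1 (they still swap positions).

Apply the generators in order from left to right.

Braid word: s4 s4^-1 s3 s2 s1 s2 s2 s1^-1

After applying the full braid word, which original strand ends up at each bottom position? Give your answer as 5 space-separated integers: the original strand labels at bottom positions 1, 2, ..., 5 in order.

Gen 1 (s4): strand 4 crosses over strand 5. Perm now: [1 2 3 5 4]
Gen 2 (s4^-1): strand 5 crosses under strand 4. Perm now: [1 2 3 4 5]
Gen 3 (s3): strand 3 crosses over strand 4. Perm now: [1 2 4 3 5]
Gen 4 (s2): strand 2 crosses over strand 4. Perm now: [1 4 2 3 5]
Gen 5 (s1): strand 1 crosses over strand 4. Perm now: [4 1 2 3 5]
Gen 6 (s2): strand 1 crosses over strand 2. Perm now: [4 2 1 3 5]
Gen 7 (s2): strand 2 crosses over strand 1. Perm now: [4 1 2 3 5]
Gen 8 (s1^-1): strand 4 crosses under strand 1. Perm now: [1 4 2 3 5]

Answer: 1 4 2 3 5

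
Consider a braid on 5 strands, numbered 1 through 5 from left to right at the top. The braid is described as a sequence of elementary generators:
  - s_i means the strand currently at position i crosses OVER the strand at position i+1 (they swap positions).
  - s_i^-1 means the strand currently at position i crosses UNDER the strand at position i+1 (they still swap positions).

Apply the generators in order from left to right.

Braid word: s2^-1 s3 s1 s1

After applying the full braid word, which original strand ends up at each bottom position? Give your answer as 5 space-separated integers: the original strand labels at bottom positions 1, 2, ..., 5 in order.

Gen 1 (s2^-1): strand 2 crosses under strand 3. Perm now: [1 3 2 4 5]
Gen 2 (s3): strand 2 crosses over strand 4. Perm now: [1 3 4 2 5]
Gen 3 (s1): strand 1 crosses over strand 3. Perm now: [3 1 4 2 5]
Gen 4 (s1): strand 3 crosses over strand 1. Perm now: [1 3 4 2 5]

Answer: 1 3 4 2 5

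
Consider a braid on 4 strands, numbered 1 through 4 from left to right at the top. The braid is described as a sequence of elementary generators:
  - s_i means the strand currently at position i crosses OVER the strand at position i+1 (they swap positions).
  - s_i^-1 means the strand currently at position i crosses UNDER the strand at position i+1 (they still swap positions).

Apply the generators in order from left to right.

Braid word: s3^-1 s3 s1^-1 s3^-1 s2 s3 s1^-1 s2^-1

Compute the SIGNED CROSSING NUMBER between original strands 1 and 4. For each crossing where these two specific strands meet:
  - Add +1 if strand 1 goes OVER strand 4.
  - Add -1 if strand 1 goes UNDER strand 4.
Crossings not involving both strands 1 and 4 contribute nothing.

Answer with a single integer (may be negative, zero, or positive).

Gen 1: crossing 3x4. Both 1&4? no. Sum: 0
Gen 2: crossing 4x3. Both 1&4? no. Sum: 0
Gen 3: crossing 1x2. Both 1&4? no. Sum: 0
Gen 4: crossing 3x4. Both 1&4? no. Sum: 0
Gen 5: 1 over 4. Both 1&4? yes. Contrib: +1. Sum: 1
Gen 6: crossing 1x3. Both 1&4? no. Sum: 1
Gen 7: crossing 2x4. Both 1&4? no. Sum: 1
Gen 8: crossing 2x3. Both 1&4? no. Sum: 1

Answer: 1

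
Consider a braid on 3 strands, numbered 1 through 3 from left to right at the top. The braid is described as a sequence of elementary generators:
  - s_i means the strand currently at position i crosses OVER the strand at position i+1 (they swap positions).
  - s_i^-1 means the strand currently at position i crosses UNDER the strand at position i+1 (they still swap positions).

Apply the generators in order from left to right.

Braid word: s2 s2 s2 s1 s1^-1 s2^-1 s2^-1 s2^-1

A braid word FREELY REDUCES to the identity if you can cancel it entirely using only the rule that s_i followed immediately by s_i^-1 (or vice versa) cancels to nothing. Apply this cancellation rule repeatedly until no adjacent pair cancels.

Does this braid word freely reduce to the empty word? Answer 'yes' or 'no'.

Answer: yes

Derivation:
Gen 1 (s2): push. Stack: [s2]
Gen 2 (s2): push. Stack: [s2 s2]
Gen 3 (s2): push. Stack: [s2 s2 s2]
Gen 4 (s1): push. Stack: [s2 s2 s2 s1]
Gen 5 (s1^-1): cancels prior s1. Stack: [s2 s2 s2]
Gen 6 (s2^-1): cancels prior s2. Stack: [s2 s2]
Gen 7 (s2^-1): cancels prior s2. Stack: [s2]
Gen 8 (s2^-1): cancels prior s2. Stack: []
Reduced word: (empty)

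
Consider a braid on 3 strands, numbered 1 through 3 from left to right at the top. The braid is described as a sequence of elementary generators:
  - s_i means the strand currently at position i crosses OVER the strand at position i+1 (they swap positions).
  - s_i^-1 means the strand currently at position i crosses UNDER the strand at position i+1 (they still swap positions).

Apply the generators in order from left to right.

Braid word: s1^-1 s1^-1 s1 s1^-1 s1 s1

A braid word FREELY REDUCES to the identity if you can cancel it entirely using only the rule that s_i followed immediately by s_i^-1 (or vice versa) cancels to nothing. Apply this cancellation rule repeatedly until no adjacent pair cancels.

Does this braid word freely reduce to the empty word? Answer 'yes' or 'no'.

Gen 1 (s1^-1): push. Stack: [s1^-1]
Gen 2 (s1^-1): push. Stack: [s1^-1 s1^-1]
Gen 3 (s1): cancels prior s1^-1. Stack: [s1^-1]
Gen 4 (s1^-1): push. Stack: [s1^-1 s1^-1]
Gen 5 (s1): cancels prior s1^-1. Stack: [s1^-1]
Gen 6 (s1): cancels prior s1^-1. Stack: []
Reduced word: (empty)

Answer: yes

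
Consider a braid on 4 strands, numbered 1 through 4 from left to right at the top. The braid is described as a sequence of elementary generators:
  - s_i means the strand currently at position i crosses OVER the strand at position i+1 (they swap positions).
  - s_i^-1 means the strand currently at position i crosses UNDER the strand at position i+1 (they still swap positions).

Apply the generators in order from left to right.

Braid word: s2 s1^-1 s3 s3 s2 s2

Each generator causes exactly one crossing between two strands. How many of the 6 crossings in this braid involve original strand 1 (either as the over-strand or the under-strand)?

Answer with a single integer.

Answer: 3

Derivation:
Gen 1: crossing 2x3. Involves strand 1? no. Count so far: 0
Gen 2: crossing 1x3. Involves strand 1? yes. Count so far: 1
Gen 3: crossing 2x4. Involves strand 1? no. Count so far: 1
Gen 4: crossing 4x2. Involves strand 1? no. Count so far: 1
Gen 5: crossing 1x2. Involves strand 1? yes. Count so far: 2
Gen 6: crossing 2x1. Involves strand 1? yes. Count so far: 3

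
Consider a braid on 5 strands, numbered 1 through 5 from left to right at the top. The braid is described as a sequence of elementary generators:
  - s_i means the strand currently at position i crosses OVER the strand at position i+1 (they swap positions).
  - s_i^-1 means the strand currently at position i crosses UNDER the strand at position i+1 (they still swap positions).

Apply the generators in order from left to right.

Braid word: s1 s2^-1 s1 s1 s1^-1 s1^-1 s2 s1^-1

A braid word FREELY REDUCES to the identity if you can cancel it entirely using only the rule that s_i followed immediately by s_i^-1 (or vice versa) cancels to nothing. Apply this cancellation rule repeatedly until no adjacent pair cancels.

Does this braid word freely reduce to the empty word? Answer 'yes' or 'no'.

Answer: yes

Derivation:
Gen 1 (s1): push. Stack: [s1]
Gen 2 (s2^-1): push. Stack: [s1 s2^-1]
Gen 3 (s1): push. Stack: [s1 s2^-1 s1]
Gen 4 (s1): push. Stack: [s1 s2^-1 s1 s1]
Gen 5 (s1^-1): cancels prior s1. Stack: [s1 s2^-1 s1]
Gen 6 (s1^-1): cancels prior s1. Stack: [s1 s2^-1]
Gen 7 (s2): cancels prior s2^-1. Stack: [s1]
Gen 8 (s1^-1): cancels prior s1. Stack: []
Reduced word: (empty)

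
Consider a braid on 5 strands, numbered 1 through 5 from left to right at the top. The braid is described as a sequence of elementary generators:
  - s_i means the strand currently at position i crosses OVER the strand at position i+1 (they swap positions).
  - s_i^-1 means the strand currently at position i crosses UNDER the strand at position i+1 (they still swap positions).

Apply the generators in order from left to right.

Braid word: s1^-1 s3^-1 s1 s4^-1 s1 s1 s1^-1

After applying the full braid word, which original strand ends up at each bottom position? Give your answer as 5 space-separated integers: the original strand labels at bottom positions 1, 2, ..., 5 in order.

Answer: 2 1 4 5 3

Derivation:
Gen 1 (s1^-1): strand 1 crosses under strand 2. Perm now: [2 1 3 4 5]
Gen 2 (s3^-1): strand 3 crosses under strand 4. Perm now: [2 1 4 3 5]
Gen 3 (s1): strand 2 crosses over strand 1. Perm now: [1 2 4 3 5]
Gen 4 (s4^-1): strand 3 crosses under strand 5. Perm now: [1 2 4 5 3]
Gen 5 (s1): strand 1 crosses over strand 2. Perm now: [2 1 4 5 3]
Gen 6 (s1): strand 2 crosses over strand 1. Perm now: [1 2 4 5 3]
Gen 7 (s1^-1): strand 1 crosses under strand 2. Perm now: [2 1 4 5 3]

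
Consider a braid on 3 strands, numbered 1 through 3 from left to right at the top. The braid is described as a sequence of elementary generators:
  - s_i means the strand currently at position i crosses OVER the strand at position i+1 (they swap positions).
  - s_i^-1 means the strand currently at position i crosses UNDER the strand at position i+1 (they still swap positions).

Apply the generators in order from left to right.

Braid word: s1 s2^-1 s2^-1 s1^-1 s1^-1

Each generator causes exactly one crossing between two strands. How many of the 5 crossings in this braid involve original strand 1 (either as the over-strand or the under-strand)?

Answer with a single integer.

Gen 1: crossing 1x2. Involves strand 1? yes. Count so far: 1
Gen 2: crossing 1x3. Involves strand 1? yes. Count so far: 2
Gen 3: crossing 3x1. Involves strand 1? yes. Count so far: 3
Gen 4: crossing 2x1. Involves strand 1? yes. Count so far: 4
Gen 5: crossing 1x2. Involves strand 1? yes. Count so far: 5

Answer: 5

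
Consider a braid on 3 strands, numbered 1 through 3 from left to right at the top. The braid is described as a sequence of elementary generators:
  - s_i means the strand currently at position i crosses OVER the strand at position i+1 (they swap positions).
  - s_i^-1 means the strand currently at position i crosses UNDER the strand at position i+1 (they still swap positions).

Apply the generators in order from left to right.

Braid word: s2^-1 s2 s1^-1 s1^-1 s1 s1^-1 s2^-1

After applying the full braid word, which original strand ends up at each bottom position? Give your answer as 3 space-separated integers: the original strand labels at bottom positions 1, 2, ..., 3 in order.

Answer: 1 3 2

Derivation:
Gen 1 (s2^-1): strand 2 crosses under strand 3. Perm now: [1 3 2]
Gen 2 (s2): strand 3 crosses over strand 2. Perm now: [1 2 3]
Gen 3 (s1^-1): strand 1 crosses under strand 2. Perm now: [2 1 3]
Gen 4 (s1^-1): strand 2 crosses under strand 1. Perm now: [1 2 3]
Gen 5 (s1): strand 1 crosses over strand 2. Perm now: [2 1 3]
Gen 6 (s1^-1): strand 2 crosses under strand 1. Perm now: [1 2 3]
Gen 7 (s2^-1): strand 2 crosses under strand 3. Perm now: [1 3 2]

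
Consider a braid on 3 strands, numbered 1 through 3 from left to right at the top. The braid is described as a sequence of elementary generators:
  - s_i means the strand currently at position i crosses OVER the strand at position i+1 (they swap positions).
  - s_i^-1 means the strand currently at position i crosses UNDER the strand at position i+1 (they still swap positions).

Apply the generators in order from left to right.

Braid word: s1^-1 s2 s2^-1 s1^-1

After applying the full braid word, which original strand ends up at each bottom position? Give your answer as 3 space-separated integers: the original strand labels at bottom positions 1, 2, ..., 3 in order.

Gen 1 (s1^-1): strand 1 crosses under strand 2. Perm now: [2 1 3]
Gen 2 (s2): strand 1 crosses over strand 3. Perm now: [2 3 1]
Gen 3 (s2^-1): strand 3 crosses under strand 1. Perm now: [2 1 3]
Gen 4 (s1^-1): strand 2 crosses under strand 1. Perm now: [1 2 3]

Answer: 1 2 3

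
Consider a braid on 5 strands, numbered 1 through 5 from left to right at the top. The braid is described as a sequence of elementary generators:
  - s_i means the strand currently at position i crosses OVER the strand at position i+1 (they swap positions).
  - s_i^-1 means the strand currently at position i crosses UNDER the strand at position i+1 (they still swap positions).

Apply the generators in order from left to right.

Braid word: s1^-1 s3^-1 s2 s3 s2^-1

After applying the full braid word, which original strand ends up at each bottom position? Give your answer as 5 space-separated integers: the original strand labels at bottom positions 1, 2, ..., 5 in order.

Answer: 2 3 4 1 5

Derivation:
Gen 1 (s1^-1): strand 1 crosses under strand 2. Perm now: [2 1 3 4 5]
Gen 2 (s3^-1): strand 3 crosses under strand 4. Perm now: [2 1 4 3 5]
Gen 3 (s2): strand 1 crosses over strand 4. Perm now: [2 4 1 3 5]
Gen 4 (s3): strand 1 crosses over strand 3. Perm now: [2 4 3 1 5]
Gen 5 (s2^-1): strand 4 crosses under strand 3. Perm now: [2 3 4 1 5]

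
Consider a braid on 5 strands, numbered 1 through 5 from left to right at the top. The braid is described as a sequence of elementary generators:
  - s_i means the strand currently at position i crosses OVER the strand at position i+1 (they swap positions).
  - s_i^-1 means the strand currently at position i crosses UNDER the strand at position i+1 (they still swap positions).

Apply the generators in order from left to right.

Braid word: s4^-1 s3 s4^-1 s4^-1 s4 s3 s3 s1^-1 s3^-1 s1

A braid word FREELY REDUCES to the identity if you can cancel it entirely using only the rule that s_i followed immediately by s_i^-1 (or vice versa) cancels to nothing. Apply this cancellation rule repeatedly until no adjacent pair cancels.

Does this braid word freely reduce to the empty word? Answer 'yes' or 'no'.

Answer: no

Derivation:
Gen 1 (s4^-1): push. Stack: [s4^-1]
Gen 2 (s3): push. Stack: [s4^-1 s3]
Gen 3 (s4^-1): push. Stack: [s4^-1 s3 s4^-1]
Gen 4 (s4^-1): push. Stack: [s4^-1 s3 s4^-1 s4^-1]
Gen 5 (s4): cancels prior s4^-1. Stack: [s4^-1 s3 s4^-1]
Gen 6 (s3): push. Stack: [s4^-1 s3 s4^-1 s3]
Gen 7 (s3): push. Stack: [s4^-1 s3 s4^-1 s3 s3]
Gen 8 (s1^-1): push. Stack: [s4^-1 s3 s4^-1 s3 s3 s1^-1]
Gen 9 (s3^-1): push. Stack: [s4^-1 s3 s4^-1 s3 s3 s1^-1 s3^-1]
Gen 10 (s1): push. Stack: [s4^-1 s3 s4^-1 s3 s3 s1^-1 s3^-1 s1]
Reduced word: s4^-1 s3 s4^-1 s3 s3 s1^-1 s3^-1 s1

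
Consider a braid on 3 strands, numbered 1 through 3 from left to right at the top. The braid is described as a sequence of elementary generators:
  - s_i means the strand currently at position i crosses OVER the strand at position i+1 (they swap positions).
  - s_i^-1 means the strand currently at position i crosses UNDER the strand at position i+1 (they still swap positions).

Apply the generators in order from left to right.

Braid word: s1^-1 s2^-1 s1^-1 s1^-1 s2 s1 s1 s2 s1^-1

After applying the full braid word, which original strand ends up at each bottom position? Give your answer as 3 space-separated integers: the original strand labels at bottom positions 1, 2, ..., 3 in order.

Gen 1 (s1^-1): strand 1 crosses under strand 2. Perm now: [2 1 3]
Gen 2 (s2^-1): strand 1 crosses under strand 3. Perm now: [2 3 1]
Gen 3 (s1^-1): strand 2 crosses under strand 3. Perm now: [3 2 1]
Gen 4 (s1^-1): strand 3 crosses under strand 2. Perm now: [2 3 1]
Gen 5 (s2): strand 3 crosses over strand 1. Perm now: [2 1 3]
Gen 6 (s1): strand 2 crosses over strand 1. Perm now: [1 2 3]
Gen 7 (s1): strand 1 crosses over strand 2. Perm now: [2 1 3]
Gen 8 (s2): strand 1 crosses over strand 3. Perm now: [2 3 1]
Gen 9 (s1^-1): strand 2 crosses under strand 3. Perm now: [3 2 1]

Answer: 3 2 1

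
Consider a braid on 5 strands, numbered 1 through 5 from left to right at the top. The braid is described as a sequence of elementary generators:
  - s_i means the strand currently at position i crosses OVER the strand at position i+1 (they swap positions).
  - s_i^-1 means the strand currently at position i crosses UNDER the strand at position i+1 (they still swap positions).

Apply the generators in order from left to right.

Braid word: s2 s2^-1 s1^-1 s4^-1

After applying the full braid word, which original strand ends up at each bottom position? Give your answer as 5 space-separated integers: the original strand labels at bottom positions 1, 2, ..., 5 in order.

Gen 1 (s2): strand 2 crosses over strand 3. Perm now: [1 3 2 4 5]
Gen 2 (s2^-1): strand 3 crosses under strand 2. Perm now: [1 2 3 4 5]
Gen 3 (s1^-1): strand 1 crosses under strand 2. Perm now: [2 1 3 4 5]
Gen 4 (s4^-1): strand 4 crosses under strand 5. Perm now: [2 1 3 5 4]

Answer: 2 1 3 5 4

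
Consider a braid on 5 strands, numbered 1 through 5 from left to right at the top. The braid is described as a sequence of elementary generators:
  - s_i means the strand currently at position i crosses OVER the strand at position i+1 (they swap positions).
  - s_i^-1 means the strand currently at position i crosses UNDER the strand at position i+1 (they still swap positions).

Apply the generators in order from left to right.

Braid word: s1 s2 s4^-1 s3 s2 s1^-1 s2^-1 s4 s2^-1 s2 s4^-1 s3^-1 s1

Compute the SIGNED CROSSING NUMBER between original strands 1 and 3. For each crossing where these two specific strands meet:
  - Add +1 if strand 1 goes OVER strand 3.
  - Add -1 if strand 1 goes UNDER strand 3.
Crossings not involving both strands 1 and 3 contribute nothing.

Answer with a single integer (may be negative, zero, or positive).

Gen 1: crossing 1x2. Both 1&3? no. Sum: 0
Gen 2: 1 over 3. Both 1&3? yes. Contrib: +1. Sum: 1
Gen 3: crossing 4x5. Both 1&3? no. Sum: 1
Gen 4: crossing 1x5. Both 1&3? no. Sum: 1
Gen 5: crossing 3x5. Both 1&3? no. Sum: 1
Gen 6: crossing 2x5. Both 1&3? no. Sum: 1
Gen 7: crossing 2x3. Both 1&3? no. Sum: 1
Gen 8: crossing 1x4. Both 1&3? no. Sum: 1
Gen 9: crossing 3x2. Both 1&3? no. Sum: 1
Gen 10: crossing 2x3. Both 1&3? no. Sum: 1
Gen 11: crossing 4x1. Both 1&3? no. Sum: 1
Gen 12: crossing 2x1. Both 1&3? no. Sum: 1
Gen 13: crossing 5x3. Both 1&3? no. Sum: 1

Answer: 1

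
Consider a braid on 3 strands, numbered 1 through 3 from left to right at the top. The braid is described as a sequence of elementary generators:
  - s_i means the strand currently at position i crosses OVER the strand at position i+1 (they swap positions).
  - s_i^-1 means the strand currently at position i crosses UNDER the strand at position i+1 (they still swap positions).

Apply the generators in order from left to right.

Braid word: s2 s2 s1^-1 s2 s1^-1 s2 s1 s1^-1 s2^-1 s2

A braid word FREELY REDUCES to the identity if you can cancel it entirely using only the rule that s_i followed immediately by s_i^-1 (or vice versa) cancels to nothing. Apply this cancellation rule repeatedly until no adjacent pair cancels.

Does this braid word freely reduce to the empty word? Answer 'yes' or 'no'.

Answer: no

Derivation:
Gen 1 (s2): push. Stack: [s2]
Gen 2 (s2): push. Stack: [s2 s2]
Gen 3 (s1^-1): push. Stack: [s2 s2 s1^-1]
Gen 4 (s2): push. Stack: [s2 s2 s1^-1 s2]
Gen 5 (s1^-1): push. Stack: [s2 s2 s1^-1 s2 s1^-1]
Gen 6 (s2): push. Stack: [s2 s2 s1^-1 s2 s1^-1 s2]
Gen 7 (s1): push. Stack: [s2 s2 s1^-1 s2 s1^-1 s2 s1]
Gen 8 (s1^-1): cancels prior s1. Stack: [s2 s2 s1^-1 s2 s1^-1 s2]
Gen 9 (s2^-1): cancels prior s2. Stack: [s2 s2 s1^-1 s2 s1^-1]
Gen 10 (s2): push. Stack: [s2 s2 s1^-1 s2 s1^-1 s2]
Reduced word: s2 s2 s1^-1 s2 s1^-1 s2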